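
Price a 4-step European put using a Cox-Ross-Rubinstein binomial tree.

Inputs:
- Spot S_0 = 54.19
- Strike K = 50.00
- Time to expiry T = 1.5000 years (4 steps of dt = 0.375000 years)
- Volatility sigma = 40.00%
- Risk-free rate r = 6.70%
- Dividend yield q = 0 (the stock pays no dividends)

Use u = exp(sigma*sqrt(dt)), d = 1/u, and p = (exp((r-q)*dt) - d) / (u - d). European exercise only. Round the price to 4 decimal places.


Answer: Price = V(0,0) = 5.7502

Derivation:
dt = T/N = 0.375000
u = exp(sigma*sqrt(dt)) = 1.277556; d = 1/u = 0.782744
p = (exp((r-q)*dt) - d) / (u - d) = 0.490487
Discount per step: exp(-r*dt) = 0.975188
Stock lattice S(k, i) with i counting down-moves:
  k=0: S(0,0) = 54.1900
  k=1: S(1,0) = 69.2308; S(1,1) = 42.4169
  k=2: S(2,0) = 88.4462; S(2,1) = 54.1900; S(2,2) = 33.2016
  k=3: S(3,0) = 112.9950; S(3,1) = 69.2308; S(3,2) = 42.4169; S(3,3) = 25.9884
  k=4: S(4,0) = 144.3574; S(4,1) = 88.4462; S(4,2) = 54.1900; S(4,3) = 33.2016; S(4,4) = 20.3423
Terminal payoffs V(N, i) = max(K - S_T, 0):
  V(4,0) = 0.000000; V(4,1) = 0.000000; V(4,2) = 0.000000; V(4,3) = 16.798388; V(4,4) = 29.657740
Backward induction: V(k, i) = exp(-r*dt) * [p * V(k+1, i) + (1-p) * V(k+1, i+1)].
  V(3,0) = exp(-r*dt) * [p*0.000000 + (1-p)*0.000000] = 0.000000
  V(3,1) = exp(-r*dt) * [p*0.000000 + (1-p)*0.000000] = 0.000000
  V(3,2) = exp(-r*dt) * [p*0.000000 + (1-p)*16.798388] = 8.346627
  V(3,3) = exp(-r*dt) * [p*16.798388 + (1-p)*29.657740] = 22.771022
  V(2,0) = exp(-r*dt) * [p*0.000000 + (1-p)*0.000000] = 0.000000
  V(2,1) = exp(-r*dt) * [p*0.000000 + (1-p)*8.346627] = 4.147194
  V(2,2) = exp(-r*dt) * [p*8.346627 + (1-p)*22.771022] = 15.306589
  V(1,0) = exp(-r*dt) * [p*0.000000 + (1-p)*4.147194] = 2.060619
  V(1,1) = exp(-r*dt) * [p*4.147194 + (1-p)*15.306589] = 9.589070
  V(0,0) = exp(-r*dt) * [p*2.060619 + (1-p)*9.589070] = 5.750158


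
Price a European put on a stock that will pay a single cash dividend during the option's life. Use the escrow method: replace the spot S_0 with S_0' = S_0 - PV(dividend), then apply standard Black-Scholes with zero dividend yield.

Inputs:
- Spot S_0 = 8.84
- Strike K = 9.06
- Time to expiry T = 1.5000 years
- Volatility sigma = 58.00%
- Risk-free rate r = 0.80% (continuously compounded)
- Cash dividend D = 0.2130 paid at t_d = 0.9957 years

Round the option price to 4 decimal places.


Answer: Price = 2.6044

Derivation:
PV(D) = D * exp(-r * t_d) = 0.2130 * 0.99206604 = 0.21131007
S_0' = S_0 - PV(D) = 8.8400 - 0.21131007 = 8.62868993
d1 = (ln(S_0'/K) + (r + sigma^2/2)*T) / (sigma*sqrt(T)) = 0.30340389
d2 = d1 - sigma*sqrt(T) = -0.40694813
exp(-rT) = 0.98807171
N(-d1) = 0.38079104; N(-d2) = 0.65797696
P = K * exp(-rT) * N(-d2) - S_0' * N(-d1) = 9.0600 * 0.98807171 * 0.65797696 - 8.62868993 * 0.38079104 = 2.6044


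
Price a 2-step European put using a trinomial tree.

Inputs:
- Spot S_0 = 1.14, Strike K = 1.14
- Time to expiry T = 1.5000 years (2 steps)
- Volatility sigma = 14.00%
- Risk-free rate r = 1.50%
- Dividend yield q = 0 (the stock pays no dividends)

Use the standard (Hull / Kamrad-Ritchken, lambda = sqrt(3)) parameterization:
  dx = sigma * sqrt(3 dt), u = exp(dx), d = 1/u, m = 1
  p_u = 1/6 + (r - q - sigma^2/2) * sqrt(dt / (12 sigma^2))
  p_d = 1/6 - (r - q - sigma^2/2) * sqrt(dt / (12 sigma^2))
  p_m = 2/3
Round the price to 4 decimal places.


dt = T/N = 0.750000; dx = sigma*sqrt(3*dt) = 0.210000
u = exp(dx) = 1.233678; d = 1/u = 0.810584
p_u = 0.175952, p_m = 0.666667, p_d = 0.157381
Discount per step: exp(-r*dt) = 0.988813
Stock lattice S(k, j) with j the centered position index:
  k=0: S(0,+0) = 1.1400
  k=1: S(1,-1) = 0.9241; S(1,+0) = 1.1400; S(1,+1) = 1.4064
  k=2: S(2,-2) = 0.7490; S(2,-1) = 0.9241; S(2,+0) = 1.1400; S(2,+1) = 1.4064; S(2,+2) = 1.7350
Terminal payoffs V(N, j) = max(K - S_T, 0):
  V(2,-2) = 0.390967; V(2,-1) = 0.215934; V(2,+0) = 0.000000; V(2,+1) = 0.000000; V(2,+2) = 0.000000
Backward induction: V(k, j) = exp(-r*dt) * [p_u * V(k+1, j+1) + p_m * V(k+1, j) + p_d * V(k+1, j-1)]
  V(1,-1) = exp(-r*dt) * [p_u*0.000000 + p_m*0.215934 + p_d*0.390967] = 0.203188
  V(1,+0) = exp(-r*dt) * [p_u*0.000000 + p_m*0.000000 + p_d*0.215934] = 0.033604
  V(1,+1) = exp(-r*dt) * [p_u*0.000000 + p_m*0.000000 + p_d*0.000000] = 0.000000
  V(0,+0) = exp(-r*dt) * [p_u*0.000000 + p_m*0.033604 + p_d*0.203188] = 0.053772

Answer: Price = V(0,0) = 0.0538


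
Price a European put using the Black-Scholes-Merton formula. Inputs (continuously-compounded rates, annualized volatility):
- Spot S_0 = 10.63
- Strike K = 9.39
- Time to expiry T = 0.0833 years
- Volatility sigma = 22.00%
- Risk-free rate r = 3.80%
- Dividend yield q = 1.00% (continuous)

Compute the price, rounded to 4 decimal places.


d1 = (ln(S/K) + (r - q + 0.5*sigma^2) * T) / (sigma * sqrt(T)) = 2.02191492
d2 = d1 - sigma * sqrt(T) = 1.95841909
exp(-rT) = 0.99683960; exp(-qT) = 0.99916735
P = K * exp(-rT) * N(-d2) - S_0 * exp(-qT) * N(-d1)
N(-d1) = 0.02159257; N(-d2) = 0.02509043
P = 9.3900 * 0.99683960 * 0.02509043 - 10.6300 * 0.99916735 * 0.02159257 = 0.0055

Answer: Price = 0.0055


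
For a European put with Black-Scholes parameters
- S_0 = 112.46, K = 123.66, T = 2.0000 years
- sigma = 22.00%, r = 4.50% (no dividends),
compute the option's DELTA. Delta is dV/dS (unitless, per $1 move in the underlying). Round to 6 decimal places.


Answer: Delta = -0.444452

Derivation:
d1 = 0.1396913190; d2 = -0.1714356647
phi(d1) = 0.3950687947; exp(-qT) = 1.0000000000; exp(-rT) = 0.9139311853
N(-d1) = 0.4444519428
Delta = -exp(-qT) * N(-d1) = -1.0000000000 * 0.4444519428 = -0.444452


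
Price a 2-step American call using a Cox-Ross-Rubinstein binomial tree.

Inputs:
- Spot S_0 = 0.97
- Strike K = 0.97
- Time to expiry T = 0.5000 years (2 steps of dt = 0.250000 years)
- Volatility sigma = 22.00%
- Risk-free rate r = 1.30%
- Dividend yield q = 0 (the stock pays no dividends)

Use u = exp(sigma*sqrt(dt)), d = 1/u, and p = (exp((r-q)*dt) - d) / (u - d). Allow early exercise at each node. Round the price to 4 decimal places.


dt = T/N = 0.250000
u = exp(sigma*sqrt(dt)) = 1.116278; d = 1/u = 0.895834
p = (exp((r-q)*dt) - d) / (u - d) = 0.487295
Discount per step: exp(-r*dt) = 0.996755
Stock lattice S(k, i) with i counting down-moves:
  k=0: S(0,0) = 0.9700
  k=1: S(1,0) = 1.0828; S(1,1) = 0.8690
  k=2: S(2,0) = 1.2087; S(2,1) = 0.9700; S(2,2) = 0.7784
Terminal payoffs V(N, i) = max(S_T - K, 0):
  V(2,0) = 0.238694; V(2,1) = 0.000000; V(2,2) = 0.000000
Backward induction: V(k, i) = exp(-r*dt) * [p * V(k+1, i) + (1-p) * V(k+1, i+1)]; then take max(V_cont, immediate exercise) for American.
  V(1,0) = exp(-r*dt) * [p*0.238694 + (1-p)*0.000000] = 0.115937; exercise = 0.112790; V(1,0) = max -> 0.115937
  V(1,1) = exp(-r*dt) * [p*0.000000 + (1-p)*0.000000] = 0.000000; exercise = 0.000000; V(1,1) = max -> 0.000000
  V(0,0) = exp(-r*dt) * [p*0.115937 + (1-p)*0.000000] = 0.056312; exercise = 0.000000; V(0,0) = max -> 0.056312

Answer: Price = V(0,0) = 0.0563


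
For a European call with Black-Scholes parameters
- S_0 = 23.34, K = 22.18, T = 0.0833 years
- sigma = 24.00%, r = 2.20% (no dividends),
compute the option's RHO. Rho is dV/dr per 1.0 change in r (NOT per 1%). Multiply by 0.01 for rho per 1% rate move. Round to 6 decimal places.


Answer: Rho = 1.413814

Derivation:
d1 = 0.7970368113; d2 = 0.7277686368
phi(d1) = 0.2903778211; exp(-qT) = 1.0000000000; exp(-rT) = 0.9981690782
N(d2) = 0.7666223868
Rho = K*T*exp(-rT)*N(d2) = 22.1800 * 0.0833 * 0.9981690782 * 0.7666223868 = 1.413814


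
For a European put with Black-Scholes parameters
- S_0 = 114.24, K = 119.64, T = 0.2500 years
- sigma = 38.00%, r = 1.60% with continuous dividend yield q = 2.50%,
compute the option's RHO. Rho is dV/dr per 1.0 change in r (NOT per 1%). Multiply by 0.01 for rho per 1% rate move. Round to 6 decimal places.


Answer: Rho = -18.970727

Derivation:
d1 = -0.1599249219; d2 = -0.3499249219
phi(d1) = 0.3938730918; exp(-qT) = 0.9937694906; exp(-rT) = 0.9960079893
N(-d2) = 0.6368024785
Rho = -K*T*exp(-rT)*N(-d2) = -119.6400 * 0.2500 * 0.9960079893 * 0.6368024785 = -18.970727


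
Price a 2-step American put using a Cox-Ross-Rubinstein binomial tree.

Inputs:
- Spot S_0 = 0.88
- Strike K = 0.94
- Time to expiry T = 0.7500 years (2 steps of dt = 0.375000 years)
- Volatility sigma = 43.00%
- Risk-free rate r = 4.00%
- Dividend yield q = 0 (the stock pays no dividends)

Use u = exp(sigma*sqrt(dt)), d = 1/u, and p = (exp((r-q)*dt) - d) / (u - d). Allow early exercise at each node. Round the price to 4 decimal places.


Answer: Price = V(0,0) = 0.1540

Derivation:
dt = T/N = 0.375000
u = exp(sigma*sqrt(dt)) = 1.301243; d = 1/u = 0.768496
p = (exp((r-q)*dt) - d) / (u - d) = 0.462916
Discount per step: exp(-r*dt) = 0.985112
Stock lattice S(k, i) with i counting down-moves:
  k=0: S(0,0) = 0.8800
  k=1: S(1,0) = 1.1451; S(1,1) = 0.6763
  k=2: S(2,0) = 1.4900; S(2,1) = 0.8800; S(2,2) = 0.5197
Terminal payoffs V(N, i) = max(K - S_T, 0):
  V(2,0) = 0.000000; V(2,1) = 0.060000; V(2,2) = 0.420284
Backward induction: V(k, i) = exp(-r*dt) * [p * V(k+1, i) + (1-p) * V(k+1, i+1)]; then take max(V_cont, immediate exercise) for American.
  V(1,0) = exp(-r*dt) * [p*0.000000 + (1-p)*0.060000] = 0.031745; exercise = 0.000000; V(1,0) = max -> 0.031745
  V(1,1) = exp(-r*dt) * [p*0.060000 + (1-p)*0.420284] = 0.249729; exercise = 0.263724; V(1,1) = max -> 0.263724
  V(0,0) = exp(-r*dt) * [p*0.031745 + (1-p)*0.263724] = 0.154010; exercise = 0.060000; V(0,0) = max -> 0.154010


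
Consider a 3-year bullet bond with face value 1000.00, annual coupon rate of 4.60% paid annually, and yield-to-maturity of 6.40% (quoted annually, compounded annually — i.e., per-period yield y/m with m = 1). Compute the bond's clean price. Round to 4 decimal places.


Coupon per period c = face * coupon_rate / m = 46.000000
Periods per year m = 1; per-period yield y/m = 0.064000
Number of cashflows N = 3
Cashflows (t years, CF_t, discount factor 1/(1+y/m)^(m*t), PV):
  t = 1.0000: CF_t = 46.000000, DF = 0.939850, PV = 43.233083
  t = 2.0000: CF_t = 46.000000, DF = 0.883317, PV = 40.632597
  t = 3.0000: CF_t = 1046.000000, DF = 0.830185, PV = 868.373978
Price P = sum_t PV_t = 952.239657

Answer: Price = 952.2397


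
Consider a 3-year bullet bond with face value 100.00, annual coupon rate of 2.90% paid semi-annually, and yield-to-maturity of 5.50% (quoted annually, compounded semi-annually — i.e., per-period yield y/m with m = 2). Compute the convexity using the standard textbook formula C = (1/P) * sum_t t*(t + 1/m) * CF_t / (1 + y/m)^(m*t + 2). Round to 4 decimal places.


Coupon per period c = face * coupon_rate / m = 1.450000
Periods per year m = 2; per-period yield y/m = 0.027500
Number of cashflows N = 6
Cashflows (t years, CF_t, discount factor 1/(1+y/m)^(m*t), PV):
  t = 0.5000: CF_t = 1.450000, DF = 0.973236, PV = 1.411192
  t = 1.0000: CF_t = 1.450000, DF = 0.947188, PV = 1.373423
  t = 1.5000: CF_t = 1.450000, DF = 0.921838, PV = 1.336665
  t = 2.0000: CF_t = 1.450000, DF = 0.897166, PV = 1.300890
  t = 2.5000: CF_t = 1.450000, DF = 0.873154, PV = 1.266073
  t = 3.0000: CF_t = 101.450000, DF = 0.849785, PV = 86.210679
Price P = sum_t PV_t = 92.898923
Convexity numerator sum_t t*(t + 1/m) * CF_t / (1+y/m)^(m*t + 2):
  t = 0.5000: term = 0.668332
  t = 1.0000: term = 1.951335
  t = 1.5000: term = 3.798220
  t = 2.0000: term = 6.160941
  t = 2.5000: term = 8.994074
  t = 3.0000: term = 857.406371
Convexity = (1/P) * sum = 878.979273 / 92.898923 = 9.461673

Answer: Convexity = 9.4617


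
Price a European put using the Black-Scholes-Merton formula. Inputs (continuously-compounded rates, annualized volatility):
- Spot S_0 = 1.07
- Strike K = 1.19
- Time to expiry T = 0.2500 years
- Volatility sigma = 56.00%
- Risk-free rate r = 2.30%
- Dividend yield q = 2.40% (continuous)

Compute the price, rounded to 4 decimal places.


d1 = (ln(S/K) + (r - q + 0.5*sigma^2) * T) / (sigma * sqrt(T)) = -0.24051664
d2 = d1 - sigma * sqrt(T) = -0.52051664
exp(-rT) = 0.99426650; exp(-qT) = 0.99401796
P = K * exp(-rT) * N(-d2) - S_0 * exp(-qT) * N(-d1)
N(-d1) = 0.59503512; N(-d2) = 0.69864823
P = 1.1900 * 0.99426650 * 0.69864823 - 1.0700 * 0.99401796 * 0.59503512 = 0.1937

Answer: Price = 0.1937


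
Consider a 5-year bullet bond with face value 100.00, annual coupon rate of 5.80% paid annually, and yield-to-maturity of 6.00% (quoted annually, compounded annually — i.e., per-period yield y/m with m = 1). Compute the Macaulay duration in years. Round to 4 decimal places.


Coupon per period c = face * coupon_rate / m = 5.800000
Periods per year m = 1; per-period yield y/m = 0.060000
Number of cashflows N = 5
Cashflows (t years, CF_t, discount factor 1/(1+y/m)^(m*t), PV):
  t = 1.0000: CF_t = 5.800000, DF = 0.943396, PV = 5.471698
  t = 2.0000: CF_t = 5.800000, DF = 0.889996, PV = 5.161979
  t = 3.0000: CF_t = 5.800000, DF = 0.839619, PV = 4.869792
  t = 4.0000: CF_t = 5.800000, DF = 0.792094, PV = 4.594143
  t = 5.0000: CF_t = 105.800000, DF = 0.747258, PV = 79.059915
Price P = sum_t PV_t = 99.157527
Macaulay numerator sum_t t * PV_t:
  t * PV_t at t = 1.0000: 5.471698
  t * PV_t at t = 2.0000: 10.323959
  t * PV_t at t = 3.0000: 14.609376
  t * PV_t at t = 4.0000: 18.376573
  t * PV_t at t = 5.0000: 395.299573
Macaulay duration D = (sum_t t * PV_t) / P = 444.081179 / 99.157527 = 4.478542

Answer: Macaulay duration = 4.4785 years


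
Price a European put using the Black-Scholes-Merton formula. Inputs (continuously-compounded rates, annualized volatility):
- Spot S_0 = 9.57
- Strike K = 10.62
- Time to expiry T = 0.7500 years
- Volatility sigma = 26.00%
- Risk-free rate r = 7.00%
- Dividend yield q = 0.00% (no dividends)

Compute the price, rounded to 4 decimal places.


d1 = (ln(S/K) + (r - q + 0.5*sigma^2) * T) / (sigma * sqrt(T)) = -0.11660615
d2 = d1 - sigma * sqrt(T) = -0.34177275
exp(-rT) = 0.94885432; exp(-qT) = 1.00000000
P = K * exp(-rT) * N(-d2) - S_0 * exp(-qT) * N(-d1)
N(-d1) = 0.54641392; N(-d2) = 0.63373904
P = 10.6200 * 0.94885432 * 0.63373904 - 9.5700 * 1.00000000 * 0.54641392 = 1.1569

Answer: Price = 1.1569


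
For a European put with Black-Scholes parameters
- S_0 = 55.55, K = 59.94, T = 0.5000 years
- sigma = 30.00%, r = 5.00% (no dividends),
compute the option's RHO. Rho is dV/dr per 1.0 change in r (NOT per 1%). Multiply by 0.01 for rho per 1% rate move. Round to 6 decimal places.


d1 = -0.1346357041; d2 = -0.3467677384
phi(d1) = 0.3953428485; exp(-qT) = 1.0000000000; exp(-rT) = 0.9753099120
N(-d2) = 0.6356170920
Rho = -K*T*exp(-rT)*N(-d2) = -59.9400 * 0.5000 * 0.9753099120 * 0.6356170920 = -18.579112

Answer: Rho = -18.579112


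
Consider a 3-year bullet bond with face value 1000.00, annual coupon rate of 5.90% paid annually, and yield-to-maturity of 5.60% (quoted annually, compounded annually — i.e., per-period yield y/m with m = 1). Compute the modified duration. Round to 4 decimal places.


Answer: Modified duration = 2.6862

Derivation:
Coupon per period c = face * coupon_rate / m = 59.000000
Periods per year m = 1; per-period yield y/m = 0.056000
Number of cashflows N = 3
Cashflows (t years, CF_t, discount factor 1/(1+y/m)^(m*t), PV):
  t = 1.0000: CF_t = 59.000000, DF = 0.946970, PV = 55.871212
  t = 2.0000: CF_t = 59.000000, DF = 0.896752, PV = 52.908345
  t = 3.0000: CF_t = 1059.000000, DF = 0.849197, PV = 899.299197
Price P = sum_t PV_t = 1008.078754
First compute Macaulay numerator sum_t t * PV_t:
  t * PV_t at t = 1.0000: 55.871212
  t * PV_t at t = 2.0000: 105.816690
  t * PV_t at t = 3.0000: 2697.897590
Macaulay duration D = 2859.585492 / 1008.078754 = 2.836669
Modified duration = D / (1 + y/m) = 2.836669 / (1 + 0.056000) = 2.686239


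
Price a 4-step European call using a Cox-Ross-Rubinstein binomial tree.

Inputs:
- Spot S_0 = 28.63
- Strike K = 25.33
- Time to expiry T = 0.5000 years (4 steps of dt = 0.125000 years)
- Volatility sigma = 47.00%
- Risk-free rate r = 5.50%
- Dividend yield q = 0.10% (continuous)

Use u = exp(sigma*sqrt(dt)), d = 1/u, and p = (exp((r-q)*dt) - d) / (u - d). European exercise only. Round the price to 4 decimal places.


Answer: Price = V(0,0) = 5.9985

Derivation:
dt = T/N = 0.125000
u = exp(sigma*sqrt(dt)) = 1.180774; d = 1/u = 0.846902
p = (exp((r-q)*dt) - d) / (u - d) = 0.478839
Discount per step: exp(-r*dt) = 0.993149
Stock lattice S(k, i) with i counting down-moves:
  k=0: S(0,0) = 28.6300
  k=1: S(1,0) = 33.8056; S(1,1) = 24.2468
  k=2: S(2,0) = 39.9167; S(2,1) = 28.6300; S(2,2) = 20.5347
  k=3: S(3,0) = 47.1326; S(3,1) = 33.8056; S(3,2) = 24.2468; S(3,3) = 17.3909
  k=4: S(4,0) = 55.6530; S(4,1) = 39.9167; S(4,2) = 28.6300; S(4,3) = 20.5347; S(4,4) = 14.7284
Terminal payoffs V(N, i) = max(S_T - K, 0):
  V(4,0) = 30.322973; V(4,1) = 14.586721; V(4,2) = 3.300000; V(4,3) = 0.000000; V(4,4) = 0.000000
Backward induction: V(k, i) = exp(-r*dt) * [p * V(k+1, i) + (1-p) * V(k+1, i+1)].
  V(3,0) = exp(-r*dt) * [p*30.322973 + (1-p)*14.586721] = 21.970279
  V(3,1) = exp(-r*dt) * [p*14.586721 + (1-p)*3.300000] = 8.644879
  V(3,2) = exp(-r*dt) * [p*3.300000 + (1-p)*0.000000] = 1.569341
  V(3,3) = exp(-r*dt) * [p*0.000000 + (1-p)*0.000000] = 0.000000
  V(2,0) = exp(-r*dt) * [p*21.970279 + (1-p)*8.644879] = 14.922647
  V(2,1) = exp(-r*dt) * [p*8.644879 + (1-p)*1.569341] = 4.923416
  V(2,2) = exp(-r*dt) * [p*1.569341 + (1-p)*0.000000] = 0.746312
  V(1,0) = exp(-r*dt) * [p*14.922647 + (1-p)*4.923416] = 9.644896
  V(1,1) = exp(-r*dt) * [p*4.923416 + (1-p)*0.746312] = 2.727653
  V(0,0) = exp(-r*dt) * [p*9.644896 + (1-p)*2.727653] = 5.998514


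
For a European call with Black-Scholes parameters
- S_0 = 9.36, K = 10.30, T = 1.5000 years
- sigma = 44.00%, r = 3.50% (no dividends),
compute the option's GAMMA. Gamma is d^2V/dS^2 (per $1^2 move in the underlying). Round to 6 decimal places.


d1 = 0.1892813420; d2 = -0.3496064014
phi(d1) = 0.3918593728; exp(-qT) = 1.0000000000; exp(-rT) = 0.9488543211
Gamma = exp(-qT) * phi(d1) / (S * sigma * sqrt(T)) = 1.0000000000 * 0.3918593728 / (9.3600 * 0.4400 * 1.2247448714) = 0.077688

Answer: Gamma = 0.077688


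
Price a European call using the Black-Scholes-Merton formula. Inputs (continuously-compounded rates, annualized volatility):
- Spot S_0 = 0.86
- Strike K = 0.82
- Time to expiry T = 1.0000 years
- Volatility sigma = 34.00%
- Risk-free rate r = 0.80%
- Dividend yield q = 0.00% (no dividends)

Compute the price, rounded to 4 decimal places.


Answer: Price = 0.1377

Derivation:
d1 = (ln(S/K) + (r - q + 0.5*sigma^2) * T) / (sigma * sqrt(T)) = 0.33361191
d2 = d1 - sigma * sqrt(T) = -0.00638809
exp(-rT) = 0.99203191; exp(-qT) = 1.00000000
C = S_0 * exp(-qT) * N(d1) - K * exp(-rT) * N(d2)
N(d1) = 0.63066378; N(d2) = 0.49745154
C = 0.8600 * 1.00000000 * 0.63066378 - 0.8200 * 0.99203191 * 0.49745154 = 0.1377


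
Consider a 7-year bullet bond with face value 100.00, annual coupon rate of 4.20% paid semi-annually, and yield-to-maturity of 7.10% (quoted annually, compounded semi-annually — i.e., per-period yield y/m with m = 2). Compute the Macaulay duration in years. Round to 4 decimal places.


Answer: Macaulay duration = 6.0414 years

Derivation:
Coupon per period c = face * coupon_rate / m = 2.100000
Periods per year m = 2; per-period yield y/m = 0.035500
Number of cashflows N = 14
Cashflows (t years, CF_t, discount factor 1/(1+y/m)^(m*t), PV):
  t = 0.5000: CF_t = 2.100000, DF = 0.965717, PV = 2.028006
  t = 1.0000: CF_t = 2.100000, DF = 0.932609, PV = 1.958480
  t = 1.5000: CF_t = 2.100000, DF = 0.900637, PV = 1.891337
  t = 2.0000: CF_t = 2.100000, DF = 0.869760, PV = 1.826497
  t = 2.5000: CF_t = 2.100000, DF = 0.839942, PV = 1.763879
  t = 3.0000: CF_t = 2.100000, DF = 0.811147, PV = 1.703408
  t = 3.5000: CF_t = 2.100000, DF = 0.783338, PV = 1.645010
  t = 4.0000: CF_t = 2.100000, DF = 0.756483, PV = 1.588614
  t = 4.5000: CF_t = 2.100000, DF = 0.730549, PV = 1.534152
  t = 5.0000: CF_t = 2.100000, DF = 0.705503, PV = 1.481557
  t = 5.5000: CF_t = 2.100000, DF = 0.681316, PV = 1.430765
  t = 6.0000: CF_t = 2.100000, DF = 0.657959, PV = 1.381714
  t = 6.5000: CF_t = 2.100000, DF = 0.635402, PV = 1.334344
  t = 7.0000: CF_t = 102.100000, DF = 0.613619, PV = 62.650465
Price P = sum_t PV_t = 84.218227
Macaulay numerator sum_t t * PV_t:
  t * PV_t at t = 0.5000: 1.014003
  t * PV_t at t = 1.0000: 1.958480
  t * PV_t at t = 1.5000: 2.837006
  t * PV_t at t = 2.0000: 3.652993
  t * PV_t at t = 2.5000: 4.409697
  t * PV_t at t = 3.0000: 5.110224
  t * PV_t at t = 3.5000: 5.757535
  t * PV_t at t = 4.0000: 6.354457
  t * PV_t at t = 4.5000: 6.903684
  t * PV_t at t = 5.0000: 7.407783
  t * PV_t at t = 5.5000: 7.869205
  t * PV_t at t = 6.0000: 8.290282
  t * PV_t at t = 6.5000: 8.673239
  t * PV_t at t = 7.0000: 438.553253
Macaulay duration D = (sum_t t * PV_t) / P = 508.791842 / 84.218227 = 6.041351


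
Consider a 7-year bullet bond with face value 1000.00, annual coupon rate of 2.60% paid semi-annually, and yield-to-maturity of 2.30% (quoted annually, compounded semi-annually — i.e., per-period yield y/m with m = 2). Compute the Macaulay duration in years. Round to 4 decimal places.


Answer: Macaulay duration = 6.4516 years

Derivation:
Coupon per period c = face * coupon_rate / m = 13.000000
Periods per year m = 2; per-period yield y/m = 0.011500
Number of cashflows N = 14
Cashflows (t years, CF_t, discount factor 1/(1+y/m)^(m*t), PV):
  t = 0.5000: CF_t = 13.000000, DF = 0.988631, PV = 12.852200
  t = 1.0000: CF_t = 13.000000, DF = 0.977391, PV = 12.706080
  t = 1.5000: CF_t = 13.000000, DF = 0.966279, PV = 12.561621
  t = 2.0000: CF_t = 13.000000, DF = 0.955293, PV = 12.418805
  t = 2.5000: CF_t = 13.000000, DF = 0.944432, PV = 12.277612
  t = 3.0000: CF_t = 13.000000, DF = 0.933694, PV = 12.138025
  t = 3.5000: CF_t = 13.000000, DF = 0.923079, PV = 12.000025
  t = 4.0000: CF_t = 13.000000, DF = 0.912584, PV = 11.863593
  t = 4.5000: CF_t = 13.000000, DF = 0.902209, PV = 11.728713
  t = 5.0000: CF_t = 13.000000, DF = 0.891951, PV = 11.595367
  t = 5.5000: CF_t = 13.000000, DF = 0.881810, PV = 11.463536
  t = 6.0000: CF_t = 13.000000, DF = 0.871785, PV = 11.333204
  t = 6.5000: CF_t = 13.000000, DF = 0.861873, PV = 11.204354
  t = 7.0000: CF_t = 1013.000000, DF = 0.852075, PV = 863.151493
Price P = sum_t PV_t = 1019.294627
Macaulay numerator sum_t t * PV_t:
  t * PV_t at t = 0.5000: 6.426100
  t * PV_t at t = 1.0000: 12.706080
  t * PV_t at t = 1.5000: 18.842432
  t * PV_t at t = 2.0000: 24.837610
  t * PV_t at t = 2.5000: 30.694031
  t * PV_t at t = 3.0000: 36.414075
  t * PV_t at t = 3.5000: 42.000087
  t * PV_t at t = 4.0000: 47.454374
  t * PV_t at t = 4.5000: 52.779210
  t * PV_t at t = 5.0000: 57.976833
  t * PV_t at t = 5.5000: 63.049447
  t * PV_t at t = 6.0000: 67.999224
  t * PV_t at t = 6.5000: 72.828301
  t * PV_t at t = 7.0000: 6042.060448
Macaulay duration D = (sum_t t * PV_t) / P = 6576.068250 / 1019.294627 = 6.451587


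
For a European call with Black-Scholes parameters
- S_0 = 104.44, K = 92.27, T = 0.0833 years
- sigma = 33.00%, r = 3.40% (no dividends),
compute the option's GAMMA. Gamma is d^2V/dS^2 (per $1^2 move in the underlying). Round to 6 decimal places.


d1 = 1.3781647729; d2 = 1.2829210329
phi(d1) = 0.1543384125; exp(-qT) = 1.0000000000; exp(-rT) = 0.9971718069
Gamma = exp(-qT) * phi(d1) / (S * sigma * sqrt(T)) = 1.0000000000 * 0.1543384125 / (104.4400 * 0.3300 * 0.2886173938) = 0.015516

Answer: Gamma = 0.015516


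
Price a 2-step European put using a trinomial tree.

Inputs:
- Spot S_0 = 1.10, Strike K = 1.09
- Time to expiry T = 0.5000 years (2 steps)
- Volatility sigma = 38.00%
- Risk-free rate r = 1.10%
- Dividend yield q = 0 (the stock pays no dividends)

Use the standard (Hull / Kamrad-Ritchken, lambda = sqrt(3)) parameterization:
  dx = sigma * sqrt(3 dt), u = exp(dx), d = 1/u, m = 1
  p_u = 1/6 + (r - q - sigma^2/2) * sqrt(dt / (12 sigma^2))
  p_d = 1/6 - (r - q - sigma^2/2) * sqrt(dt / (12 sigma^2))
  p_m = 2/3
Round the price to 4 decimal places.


dt = T/N = 0.250000; dx = sigma*sqrt(3*dt) = 0.329090
u = exp(dx) = 1.389702; d = 1/u = 0.719579
p_u = 0.143421, p_m = 0.666667, p_d = 0.189913
Discount per step: exp(-r*dt) = 0.997254
Stock lattice S(k, j) with j the centered position index:
  k=0: S(0,+0) = 1.1000
  k=1: S(1,-1) = 0.7915; S(1,+0) = 1.1000; S(1,+1) = 1.5287
  k=2: S(2,-2) = 0.5696; S(2,-1) = 0.7915; S(2,+0) = 1.1000; S(2,+1) = 1.5287; S(2,+2) = 2.1244
Terminal payoffs V(N, j) = max(K - S_T, 0):
  V(2,-2) = 0.520427; V(2,-1) = 0.298464; V(2,+0) = 0.000000; V(2,+1) = 0.000000; V(2,+2) = 0.000000
Backward induction: V(k, j) = exp(-r*dt) * [p_u * V(k+1, j+1) + p_m * V(k+1, j) + p_d * V(k+1, j-1)]
  V(1,-1) = exp(-r*dt) * [p_u*0.000000 + p_m*0.298464 + p_d*0.520427] = 0.296994
  V(1,+0) = exp(-r*dt) * [p_u*0.000000 + p_m*0.000000 + p_d*0.298464] = 0.056526
  V(1,+1) = exp(-r*dt) * [p_u*0.000000 + p_m*0.000000 + p_d*0.000000] = 0.000000
  V(0,+0) = exp(-r*dt) * [p_u*0.000000 + p_m*0.056526 + p_d*0.296994] = 0.093829

Answer: Price = V(0,0) = 0.0938


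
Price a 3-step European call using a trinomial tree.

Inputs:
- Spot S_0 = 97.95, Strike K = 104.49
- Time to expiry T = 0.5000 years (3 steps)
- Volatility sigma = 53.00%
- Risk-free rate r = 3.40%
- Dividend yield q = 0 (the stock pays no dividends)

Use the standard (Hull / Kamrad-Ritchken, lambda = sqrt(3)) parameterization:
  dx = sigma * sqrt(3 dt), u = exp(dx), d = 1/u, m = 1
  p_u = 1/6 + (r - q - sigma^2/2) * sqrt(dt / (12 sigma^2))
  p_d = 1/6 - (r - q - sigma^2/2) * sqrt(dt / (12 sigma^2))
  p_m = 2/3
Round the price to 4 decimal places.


Answer: Price = V(0,0) = 12.2564

Derivation:
dt = T/N = 0.166667; dx = sigma*sqrt(3*dt) = 0.374767
u = exp(dx) = 1.454652; d = 1/u = 0.687450
p_u = 0.142996, p_m = 0.666667, p_d = 0.190337
Discount per step: exp(-r*dt) = 0.994349
Stock lattice S(k, j) with j the centered position index:
  k=0: S(0,+0) = 97.9500
  k=1: S(1,-1) = 67.3357; S(1,+0) = 97.9500; S(1,+1) = 142.4831
  k=2: S(2,-2) = 46.2899; S(2,-1) = 67.3357; S(2,+0) = 97.9500; S(2,+1) = 142.4831; S(2,+2) = 207.2634
  k=3: S(3,-3) = 31.8220; S(3,-2) = 46.2899; S(3,-1) = 67.3357; S(3,+0) = 97.9500; S(3,+1) = 142.4831; S(3,+2) = 207.2634; S(3,+3) = 301.4961
Terminal payoffs V(N, j) = max(S_T - K, 0):
  V(3,-3) = 0.000000; V(3,-2) = 0.000000; V(3,-1) = 0.000000; V(3,+0) = 0.000000; V(3,+1) = 37.993149; V(3,+2) = 102.773376; V(3,+3) = 197.006053
Backward induction: V(k, j) = exp(-r*dt) * [p_u * V(k+1, j+1) + p_m * V(k+1, j) + p_d * V(k+1, j-1)]
  V(2,-2) = exp(-r*dt) * [p_u*0.000000 + p_m*0.000000 + p_d*0.000000] = 0.000000
  V(2,-1) = exp(-r*dt) * [p_u*0.000000 + p_m*0.000000 + p_d*0.000000] = 0.000000
  V(2,+0) = exp(-r*dt) * [p_u*37.993149 + p_m*0.000000 + p_d*0.000000] = 5.402183
  V(2,+1) = exp(-r*dt) * [p_u*102.773376 + p_m*37.993149 + p_d*0.000000] = 39.798820
  V(2,+2) = exp(-r*dt) * [p_u*197.006053 + p_m*102.773376 + p_d*37.993149] = 103.331032
  V(1,-1) = exp(-r*dt) * [p_u*5.402183 + p_m*0.000000 + p_d*0.000000] = 0.768128
  V(1,+0) = exp(-r*dt) * [p_u*39.798820 + p_m*5.402183 + p_d*0.000000] = 9.240034
  V(1,+1) = exp(-r*dt) * [p_u*103.331032 + p_m*39.798820 + p_d*5.402183] = 42.097515
  V(0,+0) = exp(-r*dt) * [p_u*42.097515 + p_m*9.240034 + p_d*0.768128] = 12.256368


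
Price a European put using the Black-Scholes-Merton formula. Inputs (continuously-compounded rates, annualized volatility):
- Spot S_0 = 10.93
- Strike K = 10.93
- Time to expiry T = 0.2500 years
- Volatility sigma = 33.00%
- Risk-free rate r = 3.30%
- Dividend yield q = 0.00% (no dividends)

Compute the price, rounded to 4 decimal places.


Answer: Price = 0.6717

Derivation:
d1 = (ln(S/K) + (r - q + 0.5*sigma^2) * T) / (sigma * sqrt(T)) = 0.13250000
d2 = d1 - sigma * sqrt(T) = -0.03250000
exp(-rT) = 0.99178394; exp(-qT) = 1.00000000
P = K * exp(-rT) * N(-d2) - S_0 * exp(-qT) * N(-d1)
N(-d1) = 0.44729441; N(-d2) = 0.51296334
P = 10.9300 * 0.99178394 * 0.51296334 - 10.9300 * 1.00000000 * 0.44729441 = 0.6717


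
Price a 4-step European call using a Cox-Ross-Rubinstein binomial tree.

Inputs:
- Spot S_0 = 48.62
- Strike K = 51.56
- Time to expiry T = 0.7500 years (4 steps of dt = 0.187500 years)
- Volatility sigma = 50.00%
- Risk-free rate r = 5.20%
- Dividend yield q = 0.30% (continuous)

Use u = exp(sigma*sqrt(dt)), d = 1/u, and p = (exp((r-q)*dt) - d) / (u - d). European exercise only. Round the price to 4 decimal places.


Answer: Price = V(0,0) = 7.8282

Derivation:
dt = T/N = 0.187500
u = exp(sigma*sqrt(dt)) = 1.241731; d = 1/u = 0.805327
p = (exp((r-q)*dt) - d) / (u - d) = 0.467234
Discount per step: exp(-r*dt) = 0.990297
Stock lattice S(k, i) with i counting down-moves:
  k=0: S(0,0) = 48.6200
  k=1: S(1,0) = 60.3730; S(1,1) = 39.1550
  k=2: S(2,0) = 74.9670; S(2,1) = 48.6200; S(2,2) = 31.5326
  k=3: S(3,0) = 93.0888; S(3,1) = 60.3730; S(3,2) = 39.1550; S(3,3) = 25.3941
  k=4: S(4,0) = 115.5913; S(4,1) = 74.9670; S(4,2) = 48.6200; S(4,3) = 31.5326; S(4,4) = 20.4505
Terminal payoffs V(N, i) = max(S_T - K, 0):
  V(4,0) = 64.031263; V(4,1) = 23.406974; V(4,2) = 0.000000; V(4,3) = 0.000000; V(4,4) = 0.000000
Backward induction: V(k, i) = exp(-r*dt) * [p * V(k+1, i) + (1-p) * V(k+1, i+1)].
  V(3,0) = exp(-r*dt) * [p*64.031263 + (1-p)*23.406974] = 41.976733
  V(3,1) = exp(-r*dt) * [p*23.406974 + (1-p)*0.000000] = 10.830412
  V(3,2) = exp(-r*dt) * [p*0.000000 + (1-p)*0.000000] = 0.000000
  V(3,3) = exp(-r*dt) * [p*0.000000 + (1-p)*0.000000] = 0.000000
  V(2,0) = exp(-r*dt) * [p*41.976733 + (1-p)*10.830412] = 25.136739
  V(2,1) = exp(-r*dt) * [p*10.830412 + (1-p)*0.000000] = 5.011234
  V(2,2) = exp(-r*dt) * [p*0.000000 + (1-p)*0.000000] = 0.000000
  V(1,0) = exp(-r*dt) * [p*25.136739 + (1-p)*5.011234] = 14.274688
  V(1,1) = exp(-r*dt) * [p*5.011234 + (1-p)*0.000000] = 2.318699
  V(0,0) = exp(-r*dt) * [p*14.274688 + (1-p)*2.318699] = 7.828241


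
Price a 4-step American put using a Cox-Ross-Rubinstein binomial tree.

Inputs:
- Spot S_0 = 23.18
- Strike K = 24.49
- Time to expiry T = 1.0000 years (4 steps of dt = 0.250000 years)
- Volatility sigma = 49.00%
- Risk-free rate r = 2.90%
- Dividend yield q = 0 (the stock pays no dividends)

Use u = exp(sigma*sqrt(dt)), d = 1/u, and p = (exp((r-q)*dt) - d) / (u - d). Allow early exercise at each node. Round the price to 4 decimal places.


Answer: Price = V(0,0) = 4.9422

Derivation:
dt = T/N = 0.250000
u = exp(sigma*sqrt(dt)) = 1.277621; d = 1/u = 0.782705
p = (exp((r-q)*dt) - d) / (u - d) = 0.453757
Discount per step: exp(-r*dt) = 0.992776
Stock lattice S(k, i) with i counting down-moves:
  k=0: S(0,0) = 23.1800
  k=1: S(1,0) = 29.6153; S(1,1) = 18.1431
  k=2: S(2,0) = 37.8371; S(2,1) = 23.1800; S(2,2) = 14.2007
  k=3: S(3,0) = 48.3415; S(3,1) = 29.6153; S(3,2) = 18.1431; S(3,3) = 11.1149
  k=4: S(4,0) = 61.7621; S(4,1) = 37.8371; S(4,2) = 23.1800; S(4,3) = 14.2007; S(4,4) = 8.6997
Terminal payoffs V(N, i) = max(K - S_T, 0):
  V(4,0) = 0.000000; V(4,1) = 0.000000; V(4,2) = 1.310000; V(4,3) = 10.289320; V(4,4) = 15.790289
Backward induction: V(k, i) = exp(-r*dt) * [p * V(k+1, i) + (1-p) * V(k+1, i+1)]; then take max(V_cont, immediate exercise) for American.
  V(3,0) = exp(-r*dt) * [p*0.000000 + (1-p)*0.000000] = 0.000000; exercise = 0.000000; V(3,0) = max -> 0.000000
  V(3,1) = exp(-r*dt) * [p*0.000000 + (1-p)*1.310000] = 0.710410; exercise = 0.000000; V(3,1) = max -> 0.710410
  V(3,2) = exp(-r*dt) * [p*1.310000 + (1-p)*10.289320] = 6.169998; exercise = 6.346909; V(3,2) = max -> 6.346909
  V(3,3) = exp(-r*dt) * [p*10.289320 + (1-p)*15.790289] = 13.198153; exercise = 13.375063; V(3,3) = max -> 13.375063
  V(2,0) = exp(-r*dt) * [p*0.000000 + (1-p)*0.710410] = 0.385253; exercise = 0.000000; V(2,0) = max -> 0.385253
  V(2,1) = exp(-r*dt) * [p*0.710410 + (1-p)*6.346909] = 3.761936; exercise = 1.310000; V(2,1) = max -> 3.761936
  V(2,2) = exp(-r*dt) * [p*6.346909 + (1-p)*13.375063] = 10.112410; exercise = 10.289320; V(2,2) = max -> 10.289320
  V(1,0) = exp(-r*dt) * [p*0.385253 + (1-p)*3.761936] = 2.213637; exercise = 0.000000; V(1,0) = max -> 2.213637
  V(1,1) = exp(-r*dt) * [p*3.761936 + (1-p)*10.289320] = 7.274544; exercise = 6.346909; V(1,1) = max -> 7.274544
  V(0,0) = exp(-r*dt) * [p*2.213637 + (1-p)*7.274544] = 4.942162; exercise = 1.310000; V(0,0) = max -> 4.942162


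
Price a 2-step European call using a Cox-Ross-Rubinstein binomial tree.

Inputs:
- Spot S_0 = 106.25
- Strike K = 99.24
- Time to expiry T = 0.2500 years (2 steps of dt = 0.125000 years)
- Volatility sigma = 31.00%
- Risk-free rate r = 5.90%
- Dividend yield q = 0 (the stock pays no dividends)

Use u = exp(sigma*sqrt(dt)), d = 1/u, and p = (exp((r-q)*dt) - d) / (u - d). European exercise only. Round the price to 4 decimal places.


dt = T/N = 0.125000
u = exp(sigma*sqrt(dt)) = 1.115833; d = 1/u = 0.896191
p = (exp((r-q)*dt) - d) / (u - d) = 0.506328
Discount per step: exp(-r*dt) = 0.992652
Stock lattice S(k, i) with i counting down-moves:
  k=0: S(0,0) = 106.2500
  k=1: S(1,0) = 118.5573; S(1,1) = 95.2203
  k=2: S(2,0) = 132.2902; S(2,1) = 106.2500; S(2,2) = 85.3356
Terminal payoffs V(N, i) = max(S_T - K, 0):
  V(2,0) = 33.050189; V(2,1) = 7.010000; V(2,2) = 0.000000
Backward induction: V(k, i) = exp(-r*dt) * [p * V(k+1, i) + (1-p) * V(k+1, i+1)].
  V(1,0) = exp(-r*dt) * [p*33.050189 + (1-p)*7.010000] = 20.046499
  V(1,1) = exp(-r*dt) * [p*7.010000 + (1-p)*0.000000] = 3.523282
  V(0,0) = exp(-r*dt) * [p*20.046499 + (1-p)*3.523282] = 11.802095

Answer: Price = V(0,0) = 11.8021


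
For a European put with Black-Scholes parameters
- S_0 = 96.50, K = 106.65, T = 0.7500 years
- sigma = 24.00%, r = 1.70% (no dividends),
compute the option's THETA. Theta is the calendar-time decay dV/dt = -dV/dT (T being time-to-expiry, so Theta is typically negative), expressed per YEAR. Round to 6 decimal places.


Answer: Theta = -3.822134

Derivation:
d1 = -0.3159041115; d2 = -0.5237502084
phi(d1) = 0.3795244577; exp(-qT) = 1.0000000000; exp(-rT) = 0.9873309369
Theta = -S*exp(-qT)*phi(d1)*sigma/(2*sqrt(T)) + r*K*exp(-rT)*N(-d2) - q*S*exp(-qT)*N(-d1)
N(-d1) = 0.6239623545; N(-d2) = 0.6997738555; sqrt(T) = 0.8660254038
Term 1 = -96.5000 * 1.0000000000 * 0.3795244577 * 0.2400 / (2 * 0.8660254038) = -5.0747855674
Term 2 = 0.0170 * 106.6500 * 0.9873309369 * 0.6997738555 = 1.2526514318
Term 3 = 0 (no dividend yield, q = 0)
Theta = -5.0747855674 + (1.2526514318) + (0.0000000000) = -3.822134


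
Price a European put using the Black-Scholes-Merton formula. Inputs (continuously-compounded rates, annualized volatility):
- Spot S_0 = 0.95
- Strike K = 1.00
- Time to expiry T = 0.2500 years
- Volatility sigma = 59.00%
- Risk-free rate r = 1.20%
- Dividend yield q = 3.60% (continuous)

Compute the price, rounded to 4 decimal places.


Answer: Price = 0.1435

Derivation:
d1 = (ln(S/K) + (r - q + 0.5*sigma^2) * T) / (sigma * sqrt(T)) = -0.04671456
d2 = d1 - sigma * sqrt(T) = -0.34171456
exp(-rT) = 0.99700450; exp(-qT) = 0.99104038
P = K * exp(-rT) * N(-d2) - S_0 * exp(-qT) * N(-d1)
N(-d1) = 0.51862964; N(-d2) = 0.63371714
P = 1.0000 * 0.99700450 * 0.63371714 - 0.9500 * 0.99104038 * 0.51862964 = 0.1435


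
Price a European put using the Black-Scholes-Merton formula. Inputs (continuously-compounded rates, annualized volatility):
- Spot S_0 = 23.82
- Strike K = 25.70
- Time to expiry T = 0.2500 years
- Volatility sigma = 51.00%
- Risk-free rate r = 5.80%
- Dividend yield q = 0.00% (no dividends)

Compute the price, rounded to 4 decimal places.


d1 = (ln(S/K) + (r - q + 0.5*sigma^2) * T) / (sigma * sqrt(T)) = -0.11354089
d2 = d1 - sigma * sqrt(T) = -0.36854089
exp(-rT) = 0.98560462; exp(-qT) = 1.00000000
P = K * exp(-rT) * N(-d2) - S_0 * exp(-qT) * N(-d1)
N(-d1) = 0.54519913; N(-d2) = 0.64376502
P = 25.7000 * 0.98560462 * 0.64376502 - 23.8200 * 1.00000000 * 0.54519913 = 3.3199

Answer: Price = 3.3199


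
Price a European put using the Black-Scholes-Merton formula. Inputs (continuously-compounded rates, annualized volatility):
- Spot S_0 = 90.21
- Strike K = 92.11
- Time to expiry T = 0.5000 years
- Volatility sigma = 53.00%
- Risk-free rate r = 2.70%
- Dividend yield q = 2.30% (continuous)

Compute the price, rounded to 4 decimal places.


d1 = (ln(S/K) + (r - q + 0.5*sigma^2) * T) / (sigma * sqrt(T)) = 0.13710339
d2 = d1 - sigma * sqrt(T) = -0.23766320
exp(-rT) = 0.98659072; exp(-qT) = 0.98856587
P = K * exp(-rT) * N(-d2) - S_0 * exp(-qT) * N(-d1)
N(-d1) = 0.44547454; N(-d2) = 0.59392884
P = 92.1100 * 0.98659072 * 0.59392884 - 90.2100 * 0.98856587 * 0.44547454 = 14.2464

Answer: Price = 14.2464


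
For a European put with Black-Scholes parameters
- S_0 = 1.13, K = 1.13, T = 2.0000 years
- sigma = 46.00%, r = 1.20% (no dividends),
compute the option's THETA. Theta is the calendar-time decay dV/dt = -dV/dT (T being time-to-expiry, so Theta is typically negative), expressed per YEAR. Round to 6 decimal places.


Answer: Theta = -0.060541

Derivation:
d1 = 0.3621616471; d2 = -0.2883765916
phi(d1) = 0.3736188711; exp(-qT) = 1.0000000000; exp(-rT) = 0.9762857098
Theta = -S*exp(-qT)*phi(d1)*sigma/(2*sqrt(T)) + r*K*exp(-rT)*N(-d2) - q*S*exp(-qT)*N(-d1)
N(-d1) = 0.3586156191; N(-d2) = 0.6134707579; sqrt(T) = 1.4142135624
Term 1 = -1.1300 * 1.0000000000 * 0.3736188711 * 0.4600 / (2 * 1.4142135624) = -0.0686625749
Term 2 = 0.0120 * 1.1300 * 0.9762857098 * 0.6134707579 = 0.0081213923
Term 3 = 0 (no dividend yield, q = 0)
Theta = -0.0686625749 + (0.0081213923) + (0.0000000000) = -0.060541


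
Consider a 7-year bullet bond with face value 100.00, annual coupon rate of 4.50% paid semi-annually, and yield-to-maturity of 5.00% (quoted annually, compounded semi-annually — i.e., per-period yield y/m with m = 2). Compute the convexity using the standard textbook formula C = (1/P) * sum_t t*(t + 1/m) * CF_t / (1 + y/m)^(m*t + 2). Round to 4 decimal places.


Coupon per period c = face * coupon_rate / m = 2.250000
Periods per year m = 2; per-period yield y/m = 0.025000
Number of cashflows N = 14
Cashflows (t years, CF_t, discount factor 1/(1+y/m)^(m*t), PV):
  t = 0.5000: CF_t = 2.250000, DF = 0.975610, PV = 2.195122
  t = 1.0000: CF_t = 2.250000, DF = 0.951814, PV = 2.141582
  t = 1.5000: CF_t = 2.250000, DF = 0.928599, PV = 2.089349
  t = 2.0000: CF_t = 2.250000, DF = 0.905951, PV = 2.038389
  t = 2.5000: CF_t = 2.250000, DF = 0.883854, PV = 1.988672
  t = 3.0000: CF_t = 2.250000, DF = 0.862297, PV = 1.940168
  t = 3.5000: CF_t = 2.250000, DF = 0.841265, PV = 1.892847
  t = 4.0000: CF_t = 2.250000, DF = 0.820747, PV = 1.846680
  t = 4.5000: CF_t = 2.250000, DF = 0.800728, PV = 1.801639
  t = 5.0000: CF_t = 2.250000, DF = 0.781198, PV = 1.757696
  t = 5.5000: CF_t = 2.250000, DF = 0.762145, PV = 1.714826
  t = 6.0000: CF_t = 2.250000, DF = 0.743556, PV = 1.673001
  t = 6.5000: CF_t = 2.250000, DF = 0.725420, PV = 1.632196
  t = 7.0000: CF_t = 102.250000, DF = 0.707727, PV = 72.365106
Price P = sum_t PV_t = 97.077272
Convexity numerator sum_t t*(t + 1/m) * CF_t / (1+y/m)^(m*t + 2):
  t = 0.5000: term = 1.044674
  t = 1.0000: term = 3.057583
  t = 1.5000: term = 5.966016
  t = 2.0000: term = 9.700840
  t = 2.5000: term = 14.196351
  t = 3.0000: term = 19.390138
  t = 3.5000: term = 25.222943
  t = 4.0000: term = 31.638535
  t = 4.5000: term = 38.583580
  t = 5.0000: term = 46.007520
  t = 5.5000: term = 53.862463
  t = 6.0000: term = 62.103061
  t = 6.5000: term = 70.686411
  t = 7.0000: term = 3616.102846
Convexity = (1/P) * sum = 3997.562963 / 97.077272 = 41.179185

Answer: Convexity = 41.1792


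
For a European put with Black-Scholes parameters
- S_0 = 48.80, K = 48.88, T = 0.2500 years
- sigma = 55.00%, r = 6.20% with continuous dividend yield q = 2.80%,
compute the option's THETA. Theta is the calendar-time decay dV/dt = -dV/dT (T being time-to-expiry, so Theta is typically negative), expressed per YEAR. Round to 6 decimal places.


d1 = 0.1624527200; d2 = -0.1125472800
phi(d1) = 0.3937126398; exp(-qT) = 0.9930244429; exp(-rT) = 0.9846195068
Theta = -S*exp(-qT)*phi(d1)*sigma/(2*sqrt(T)) + r*K*exp(-rT)*N(-d2) - q*S*exp(-qT)*N(-d1)
N(-d1) = 0.4354746788; N(-d2) = 0.5448052581; sqrt(T) = 0.5000000000
Term 1 = -48.8000 * 0.9930244429 * 0.3937126398 * 0.5500 / (2 * 0.5000000000) = -10.4935348156
Term 2 = 0.0620 * 48.8800 * 0.9846195068 * 0.5448052581 = 1.6256708286
Term 3 = -0.0280 * 48.8000 * 0.9930244429 * 0.4354746788 = -0.5908819172
Theta = -10.4935348156 + (1.6256708286) + (-0.5908819172) = -9.458746

Answer: Theta = -9.458746


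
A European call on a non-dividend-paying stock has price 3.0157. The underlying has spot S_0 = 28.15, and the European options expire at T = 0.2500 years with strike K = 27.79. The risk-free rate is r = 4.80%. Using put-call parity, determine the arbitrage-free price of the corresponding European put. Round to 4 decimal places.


Answer: Put price = 2.3242

Derivation:
Put-call parity: C - P = S_0 * exp(-qT) - K * exp(-rT).
S_0 * exp(-qT) = 28.1500 * 1.00000000 = 28.15000000
K * exp(-rT) = 27.7900 * 0.98807171 = 27.45851290
P = C - S*exp(-qT) + K*exp(-rT)
P = 3.0157 - 28.15000000 + 27.45851290 = 2.3242
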